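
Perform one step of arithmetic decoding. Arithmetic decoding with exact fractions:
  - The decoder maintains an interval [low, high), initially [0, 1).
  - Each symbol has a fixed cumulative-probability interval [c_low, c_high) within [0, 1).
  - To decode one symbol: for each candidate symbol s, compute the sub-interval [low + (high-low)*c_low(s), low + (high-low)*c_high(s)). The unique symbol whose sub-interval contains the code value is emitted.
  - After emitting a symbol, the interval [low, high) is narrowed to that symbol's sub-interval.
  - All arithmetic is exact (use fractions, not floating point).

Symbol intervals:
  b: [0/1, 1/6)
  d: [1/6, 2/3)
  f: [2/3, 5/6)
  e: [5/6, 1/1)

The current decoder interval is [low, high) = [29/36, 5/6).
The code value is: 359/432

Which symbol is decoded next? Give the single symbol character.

Answer: e

Derivation:
Interval width = high − low = 5/6 − 29/36 = 1/36
Scaled code = (code − low) / width = (359/432 − 29/36) / 1/36 = 11/12
  b: [0/1, 1/6) 
  d: [1/6, 2/3) 
  f: [2/3, 5/6) 
  e: [5/6, 1/1) ← scaled code falls here ✓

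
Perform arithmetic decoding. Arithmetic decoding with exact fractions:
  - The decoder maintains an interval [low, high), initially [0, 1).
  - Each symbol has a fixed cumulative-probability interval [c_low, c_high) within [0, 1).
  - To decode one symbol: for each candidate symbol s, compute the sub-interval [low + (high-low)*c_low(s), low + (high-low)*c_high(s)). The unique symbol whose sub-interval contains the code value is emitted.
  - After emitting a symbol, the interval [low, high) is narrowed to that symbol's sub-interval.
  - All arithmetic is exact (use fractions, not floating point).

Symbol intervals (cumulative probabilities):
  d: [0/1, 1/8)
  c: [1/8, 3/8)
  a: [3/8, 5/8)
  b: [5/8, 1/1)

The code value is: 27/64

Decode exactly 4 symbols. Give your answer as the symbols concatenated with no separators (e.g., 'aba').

Step 1: interval [0/1, 1/1), width = 1/1 - 0/1 = 1/1
  'd': [0/1 + 1/1*0/1, 0/1 + 1/1*1/8) = [0/1, 1/8)
  'c': [0/1 + 1/1*1/8, 0/1 + 1/1*3/8) = [1/8, 3/8)
  'a': [0/1 + 1/1*3/8, 0/1 + 1/1*5/8) = [3/8, 5/8) <- contains code 27/64
  'b': [0/1 + 1/1*5/8, 0/1 + 1/1*1/1) = [5/8, 1/1)
  emit 'a', narrow to [3/8, 5/8)
Step 2: interval [3/8, 5/8), width = 5/8 - 3/8 = 1/4
  'd': [3/8 + 1/4*0/1, 3/8 + 1/4*1/8) = [3/8, 13/32)
  'c': [3/8 + 1/4*1/8, 3/8 + 1/4*3/8) = [13/32, 15/32) <- contains code 27/64
  'a': [3/8 + 1/4*3/8, 3/8 + 1/4*5/8) = [15/32, 17/32)
  'b': [3/8 + 1/4*5/8, 3/8 + 1/4*1/1) = [17/32, 5/8)
  emit 'c', narrow to [13/32, 15/32)
Step 3: interval [13/32, 15/32), width = 15/32 - 13/32 = 1/16
  'd': [13/32 + 1/16*0/1, 13/32 + 1/16*1/8) = [13/32, 53/128)
  'c': [13/32 + 1/16*1/8, 13/32 + 1/16*3/8) = [53/128, 55/128) <- contains code 27/64
  'a': [13/32 + 1/16*3/8, 13/32 + 1/16*5/8) = [55/128, 57/128)
  'b': [13/32 + 1/16*5/8, 13/32 + 1/16*1/1) = [57/128, 15/32)
  emit 'c', narrow to [53/128, 55/128)
Step 4: interval [53/128, 55/128), width = 55/128 - 53/128 = 1/64
  'd': [53/128 + 1/64*0/1, 53/128 + 1/64*1/8) = [53/128, 213/512)
  'c': [53/128 + 1/64*1/8, 53/128 + 1/64*3/8) = [213/512, 215/512)
  'a': [53/128 + 1/64*3/8, 53/128 + 1/64*5/8) = [215/512, 217/512) <- contains code 27/64
  'b': [53/128 + 1/64*5/8, 53/128 + 1/64*1/1) = [217/512, 55/128)
  emit 'a', narrow to [215/512, 217/512)

Answer: acca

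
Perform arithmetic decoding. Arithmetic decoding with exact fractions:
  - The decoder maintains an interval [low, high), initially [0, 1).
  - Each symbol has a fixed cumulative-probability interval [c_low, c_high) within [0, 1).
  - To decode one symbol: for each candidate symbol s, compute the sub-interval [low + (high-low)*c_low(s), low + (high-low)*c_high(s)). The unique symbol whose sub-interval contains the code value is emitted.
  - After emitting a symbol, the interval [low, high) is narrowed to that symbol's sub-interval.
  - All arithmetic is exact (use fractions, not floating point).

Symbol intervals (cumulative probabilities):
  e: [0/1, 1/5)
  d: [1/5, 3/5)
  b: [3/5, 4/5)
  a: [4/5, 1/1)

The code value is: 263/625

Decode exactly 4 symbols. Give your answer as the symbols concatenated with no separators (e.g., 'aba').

Answer: ddad

Derivation:
Step 1: interval [0/1, 1/1), width = 1/1 - 0/1 = 1/1
  'e': [0/1 + 1/1*0/1, 0/1 + 1/1*1/5) = [0/1, 1/5)
  'd': [0/1 + 1/1*1/5, 0/1 + 1/1*3/5) = [1/5, 3/5) <- contains code 263/625
  'b': [0/1 + 1/1*3/5, 0/1 + 1/1*4/5) = [3/5, 4/5)
  'a': [0/1 + 1/1*4/5, 0/1 + 1/1*1/1) = [4/5, 1/1)
  emit 'd', narrow to [1/5, 3/5)
Step 2: interval [1/5, 3/5), width = 3/5 - 1/5 = 2/5
  'e': [1/5 + 2/5*0/1, 1/5 + 2/5*1/5) = [1/5, 7/25)
  'd': [1/5 + 2/5*1/5, 1/5 + 2/5*3/5) = [7/25, 11/25) <- contains code 263/625
  'b': [1/5 + 2/5*3/5, 1/5 + 2/5*4/5) = [11/25, 13/25)
  'a': [1/5 + 2/5*4/5, 1/5 + 2/5*1/1) = [13/25, 3/5)
  emit 'd', narrow to [7/25, 11/25)
Step 3: interval [7/25, 11/25), width = 11/25 - 7/25 = 4/25
  'e': [7/25 + 4/25*0/1, 7/25 + 4/25*1/5) = [7/25, 39/125)
  'd': [7/25 + 4/25*1/5, 7/25 + 4/25*3/5) = [39/125, 47/125)
  'b': [7/25 + 4/25*3/5, 7/25 + 4/25*4/5) = [47/125, 51/125)
  'a': [7/25 + 4/25*4/5, 7/25 + 4/25*1/1) = [51/125, 11/25) <- contains code 263/625
  emit 'a', narrow to [51/125, 11/25)
Step 4: interval [51/125, 11/25), width = 11/25 - 51/125 = 4/125
  'e': [51/125 + 4/125*0/1, 51/125 + 4/125*1/5) = [51/125, 259/625)
  'd': [51/125 + 4/125*1/5, 51/125 + 4/125*3/5) = [259/625, 267/625) <- contains code 263/625
  'b': [51/125 + 4/125*3/5, 51/125 + 4/125*4/5) = [267/625, 271/625)
  'a': [51/125 + 4/125*4/5, 51/125 + 4/125*1/1) = [271/625, 11/25)
  emit 'd', narrow to [259/625, 267/625)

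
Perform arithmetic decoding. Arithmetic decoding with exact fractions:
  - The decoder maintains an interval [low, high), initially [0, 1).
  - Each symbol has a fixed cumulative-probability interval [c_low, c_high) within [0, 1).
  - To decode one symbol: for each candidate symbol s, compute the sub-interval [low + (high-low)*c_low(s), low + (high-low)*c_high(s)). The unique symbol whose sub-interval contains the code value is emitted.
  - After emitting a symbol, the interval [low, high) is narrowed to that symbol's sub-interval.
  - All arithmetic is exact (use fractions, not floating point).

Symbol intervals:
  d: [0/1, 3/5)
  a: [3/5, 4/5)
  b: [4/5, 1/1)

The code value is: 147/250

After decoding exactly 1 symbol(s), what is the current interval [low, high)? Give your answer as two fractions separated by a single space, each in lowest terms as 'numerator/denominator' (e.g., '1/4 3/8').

Step 1: interval [0/1, 1/1), width = 1/1 - 0/1 = 1/1
  'd': [0/1 + 1/1*0/1, 0/1 + 1/1*3/5) = [0/1, 3/5) <- contains code 147/250
  'a': [0/1 + 1/1*3/5, 0/1 + 1/1*4/5) = [3/5, 4/5)
  'b': [0/1 + 1/1*4/5, 0/1 + 1/1*1/1) = [4/5, 1/1)
  emit 'd', narrow to [0/1, 3/5)

Answer: 0/1 3/5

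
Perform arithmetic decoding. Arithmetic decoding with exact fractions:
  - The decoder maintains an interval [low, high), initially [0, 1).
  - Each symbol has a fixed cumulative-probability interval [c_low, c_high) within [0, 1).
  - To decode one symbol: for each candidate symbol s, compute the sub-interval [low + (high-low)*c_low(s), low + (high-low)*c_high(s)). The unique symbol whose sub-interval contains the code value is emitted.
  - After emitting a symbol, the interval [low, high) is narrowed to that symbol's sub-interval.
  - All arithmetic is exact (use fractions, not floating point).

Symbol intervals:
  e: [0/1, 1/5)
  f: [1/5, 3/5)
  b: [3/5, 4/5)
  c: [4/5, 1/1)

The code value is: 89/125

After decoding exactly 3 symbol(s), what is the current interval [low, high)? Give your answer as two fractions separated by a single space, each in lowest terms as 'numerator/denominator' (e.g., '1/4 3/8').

Step 1: interval [0/1, 1/1), width = 1/1 - 0/1 = 1/1
  'e': [0/1 + 1/1*0/1, 0/1 + 1/1*1/5) = [0/1, 1/5)
  'f': [0/1 + 1/1*1/5, 0/1 + 1/1*3/5) = [1/5, 3/5)
  'b': [0/1 + 1/1*3/5, 0/1 + 1/1*4/5) = [3/5, 4/5) <- contains code 89/125
  'c': [0/1 + 1/1*4/5, 0/1 + 1/1*1/1) = [4/5, 1/1)
  emit 'b', narrow to [3/5, 4/5)
Step 2: interval [3/5, 4/5), width = 4/5 - 3/5 = 1/5
  'e': [3/5 + 1/5*0/1, 3/5 + 1/5*1/5) = [3/5, 16/25)
  'f': [3/5 + 1/5*1/5, 3/5 + 1/5*3/5) = [16/25, 18/25) <- contains code 89/125
  'b': [3/5 + 1/5*3/5, 3/5 + 1/5*4/5) = [18/25, 19/25)
  'c': [3/5 + 1/5*4/5, 3/5 + 1/5*1/1) = [19/25, 4/5)
  emit 'f', narrow to [16/25, 18/25)
Step 3: interval [16/25, 18/25), width = 18/25 - 16/25 = 2/25
  'e': [16/25 + 2/25*0/1, 16/25 + 2/25*1/5) = [16/25, 82/125)
  'f': [16/25 + 2/25*1/5, 16/25 + 2/25*3/5) = [82/125, 86/125)
  'b': [16/25 + 2/25*3/5, 16/25 + 2/25*4/5) = [86/125, 88/125)
  'c': [16/25 + 2/25*4/5, 16/25 + 2/25*1/1) = [88/125, 18/25) <- contains code 89/125
  emit 'c', narrow to [88/125, 18/25)

Answer: 88/125 18/25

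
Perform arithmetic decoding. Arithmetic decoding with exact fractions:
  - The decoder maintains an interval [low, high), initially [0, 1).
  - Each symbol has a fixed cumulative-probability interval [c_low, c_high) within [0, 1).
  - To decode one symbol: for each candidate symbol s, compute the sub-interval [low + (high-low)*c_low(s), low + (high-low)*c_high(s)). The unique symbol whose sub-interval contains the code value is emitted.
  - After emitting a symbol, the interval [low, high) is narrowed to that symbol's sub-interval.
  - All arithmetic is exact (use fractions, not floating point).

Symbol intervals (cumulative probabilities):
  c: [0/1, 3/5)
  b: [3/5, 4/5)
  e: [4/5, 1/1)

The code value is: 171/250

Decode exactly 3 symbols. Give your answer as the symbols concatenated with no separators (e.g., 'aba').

Step 1: interval [0/1, 1/1), width = 1/1 - 0/1 = 1/1
  'c': [0/1 + 1/1*0/1, 0/1 + 1/1*3/5) = [0/1, 3/5)
  'b': [0/1 + 1/1*3/5, 0/1 + 1/1*4/5) = [3/5, 4/5) <- contains code 171/250
  'e': [0/1 + 1/1*4/5, 0/1 + 1/1*1/1) = [4/5, 1/1)
  emit 'b', narrow to [3/5, 4/5)
Step 2: interval [3/5, 4/5), width = 4/5 - 3/5 = 1/5
  'c': [3/5 + 1/5*0/1, 3/5 + 1/5*3/5) = [3/5, 18/25) <- contains code 171/250
  'b': [3/5 + 1/5*3/5, 3/5 + 1/5*4/5) = [18/25, 19/25)
  'e': [3/5 + 1/5*4/5, 3/5 + 1/5*1/1) = [19/25, 4/5)
  emit 'c', narrow to [3/5, 18/25)
Step 3: interval [3/5, 18/25), width = 18/25 - 3/5 = 3/25
  'c': [3/5 + 3/25*0/1, 3/5 + 3/25*3/5) = [3/5, 84/125)
  'b': [3/5 + 3/25*3/5, 3/5 + 3/25*4/5) = [84/125, 87/125) <- contains code 171/250
  'e': [3/5 + 3/25*4/5, 3/5 + 3/25*1/1) = [87/125, 18/25)
  emit 'b', narrow to [84/125, 87/125)

Answer: bcb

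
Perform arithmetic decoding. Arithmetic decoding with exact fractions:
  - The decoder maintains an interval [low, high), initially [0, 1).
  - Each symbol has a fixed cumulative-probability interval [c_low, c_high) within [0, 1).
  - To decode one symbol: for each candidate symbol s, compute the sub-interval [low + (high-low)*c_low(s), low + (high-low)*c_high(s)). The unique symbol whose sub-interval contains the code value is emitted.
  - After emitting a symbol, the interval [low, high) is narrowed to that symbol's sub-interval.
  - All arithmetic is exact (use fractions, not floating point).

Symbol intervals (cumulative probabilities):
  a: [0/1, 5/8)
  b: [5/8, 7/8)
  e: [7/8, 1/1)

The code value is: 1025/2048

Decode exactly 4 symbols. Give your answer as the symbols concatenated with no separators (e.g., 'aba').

Answer: abba

Derivation:
Step 1: interval [0/1, 1/1), width = 1/1 - 0/1 = 1/1
  'a': [0/1 + 1/1*0/1, 0/1 + 1/1*5/8) = [0/1, 5/8) <- contains code 1025/2048
  'b': [0/1 + 1/1*5/8, 0/1 + 1/1*7/8) = [5/8, 7/8)
  'e': [0/1 + 1/1*7/8, 0/1 + 1/1*1/1) = [7/8, 1/1)
  emit 'a', narrow to [0/1, 5/8)
Step 2: interval [0/1, 5/8), width = 5/8 - 0/1 = 5/8
  'a': [0/1 + 5/8*0/1, 0/1 + 5/8*5/8) = [0/1, 25/64)
  'b': [0/1 + 5/8*5/8, 0/1 + 5/8*7/8) = [25/64, 35/64) <- contains code 1025/2048
  'e': [0/1 + 5/8*7/8, 0/1 + 5/8*1/1) = [35/64, 5/8)
  emit 'b', narrow to [25/64, 35/64)
Step 3: interval [25/64, 35/64), width = 35/64 - 25/64 = 5/32
  'a': [25/64 + 5/32*0/1, 25/64 + 5/32*5/8) = [25/64, 125/256)
  'b': [25/64 + 5/32*5/8, 25/64 + 5/32*7/8) = [125/256, 135/256) <- contains code 1025/2048
  'e': [25/64 + 5/32*7/8, 25/64 + 5/32*1/1) = [135/256, 35/64)
  emit 'b', narrow to [125/256, 135/256)
Step 4: interval [125/256, 135/256), width = 135/256 - 125/256 = 5/128
  'a': [125/256 + 5/128*0/1, 125/256 + 5/128*5/8) = [125/256, 525/1024) <- contains code 1025/2048
  'b': [125/256 + 5/128*5/8, 125/256 + 5/128*7/8) = [525/1024, 535/1024)
  'e': [125/256 + 5/128*7/8, 125/256 + 5/128*1/1) = [535/1024, 135/256)
  emit 'a', narrow to [125/256, 525/1024)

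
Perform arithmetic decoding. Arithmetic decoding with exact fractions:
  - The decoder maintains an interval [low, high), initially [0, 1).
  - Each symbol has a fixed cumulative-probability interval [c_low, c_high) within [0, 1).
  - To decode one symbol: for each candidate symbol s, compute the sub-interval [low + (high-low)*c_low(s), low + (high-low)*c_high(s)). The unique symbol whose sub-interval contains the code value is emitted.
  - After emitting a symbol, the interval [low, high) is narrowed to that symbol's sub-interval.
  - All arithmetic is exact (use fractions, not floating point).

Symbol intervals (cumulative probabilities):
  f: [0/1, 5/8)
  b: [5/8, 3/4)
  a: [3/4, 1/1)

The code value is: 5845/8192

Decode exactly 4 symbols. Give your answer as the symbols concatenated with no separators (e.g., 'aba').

Answer: bbbf

Derivation:
Step 1: interval [0/1, 1/1), width = 1/1 - 0/1 = 1/1
  'f': [0/1 + 1/1*0/1, 0/1 + 1/1*5/8) = [0/1, 5/8)
  'b': [0/1 + 1/1*5/8, 0/1 + 1/1*3/4) = [5/8, 3/4) <- contains code 5845/8192
  'a': [0/1 + 1/1*3/4, 0/1 + 1/1*1/1) = [3/4, 1/1)
  emit 'b', narrow to [5/8, 3/4)
Step 2: interval [5/8, 3/4), width = 3/4 - 5/8 = 1/8
  'f': [5/8 + 1/8*0/1, 5/8 + 1/8*5/8) = [5/8, 45/64)
  'b': [5/8 + 1/8*5/8, 5/8 + 1/8*3/4) = [45/64, 23/32) <- contains code 5845/8192
  'a': [5/8 + 1/8*3/4, 5/8 + 1/8*1/1) = [23/32, 3/4)
  emit 'b', narrow to [45/64, 23/32)
Step 3: interval [45/64, 23/32), width = 23/32 - 45/64 = 1/64
  'f': [45/64 + 1/64*0/1, 45/64 + 1/64*5/8) = [45/64, 365/512)
  'b': [45/64 + 1/64*5/8, 45/64 + 1/64*3/4) = [365/512, 183/256) <- contains code 5845/8192
  'a': [45/64 + 1/64*3/4, 45/64 + 1/64*1/1) = [183/256, 23/32)
  emit 'b', narrow to [365/512, 183/256)
Step 4: interval [365/512, 183/256), width = 183/256 - 365/512 = 1/512
  'f': [365/512 + 1/512*0/1, 365/512 + 1/512*5/8) = [365/512, 2925/4096) <- contains code 5845/8192
  'b': [365/512 + 1/512*5/8, 365/512 + 1/512*3/4) = [2925/4096, 1463/2048)
  'a': [365/512 + 1/512*3/4, 365/512 + 1/512*1/1) = [1463/2048, 183/256)
  emit 'f', narrow to [365/512, 2925/4096)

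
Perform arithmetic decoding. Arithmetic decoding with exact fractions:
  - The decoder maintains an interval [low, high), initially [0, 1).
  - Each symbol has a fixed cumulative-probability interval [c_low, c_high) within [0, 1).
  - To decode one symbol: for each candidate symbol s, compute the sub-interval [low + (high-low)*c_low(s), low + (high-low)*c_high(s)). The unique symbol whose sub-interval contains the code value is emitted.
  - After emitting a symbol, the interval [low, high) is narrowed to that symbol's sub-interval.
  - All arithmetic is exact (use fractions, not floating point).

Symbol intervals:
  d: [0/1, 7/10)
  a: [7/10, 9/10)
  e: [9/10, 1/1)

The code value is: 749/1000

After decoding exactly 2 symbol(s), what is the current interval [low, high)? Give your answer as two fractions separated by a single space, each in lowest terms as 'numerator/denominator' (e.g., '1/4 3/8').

Step 1: interval [0/1, 1/1), width = 1/1 - 0/1 = 1/1
  'd': [0/1 + 1/1*0/1, 0/1 + 1/1*7/10) = [0/1, 7/10)
  'a': [0/1 + 1/1*7/10, 0/1 + 1/1*9/10) = [7/10, 9/10) <- contains code 749/1000
  'e': [0/1 + 1/1*9/10, 0/1 + 1/1*1/1) = [9/10, 1/1)
  emit 'a', narrow to [7/10, 9/10)
Step 2: interval [7/10, 9/10), width = 9/10 - 7/10 = 1/5
  'd': [7/10 + 1/5*0/1, 7/10 + 1/5*7/10) = [7/10, 21/25) <- contains code 749/1000
  'a': [7/10 + 1/5*7/10, 7/10 + 1/5*9/10) = [21/25, 22/25)
  'e': [7/10 + 1/5*9/10, 7/10 + 1/5*1/1) = [22/25, 9/10)
  emit 'd', narrow to [7/10, 21/25)

Answer: 7/10 21/25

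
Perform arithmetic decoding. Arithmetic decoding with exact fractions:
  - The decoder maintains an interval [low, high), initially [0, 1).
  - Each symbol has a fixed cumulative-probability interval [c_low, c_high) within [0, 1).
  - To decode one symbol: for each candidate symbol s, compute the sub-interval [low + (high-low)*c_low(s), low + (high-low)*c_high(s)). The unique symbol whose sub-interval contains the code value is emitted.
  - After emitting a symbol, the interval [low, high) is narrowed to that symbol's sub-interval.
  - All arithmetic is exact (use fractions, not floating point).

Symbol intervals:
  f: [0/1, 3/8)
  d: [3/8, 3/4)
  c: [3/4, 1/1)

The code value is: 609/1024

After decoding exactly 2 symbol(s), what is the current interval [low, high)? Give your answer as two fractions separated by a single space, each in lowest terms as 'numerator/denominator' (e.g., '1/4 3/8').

Step 1: interval [0/1, 1/1), width = 1/1 - 0/1 = 1/1
  'f': [0/1 + 1/1*0/1, 0/1 + 1/1*3/8) = [0/1, 3/8)
  'd': [0/1 + 1/1*3/8, 0/1 + 1/1*3/4) = [3/8, 3/4) <- contains code 609/1024
  'c': [0/1 + 1/1*3/4, 0/1 + 1/1*1/1) = [3/4, 1/1)
  emit 'd', narrow to [3/8, 3/4)
Step 2: interval [3/8, 3/4), width = 3/4 - 3/8 = 3/8
  'f': [3/8 + 3/8*0/1, 3/8 + 3/8*3/8) = [3/8, 33/64)
  'd': [3/8 + 3/8*3/8, 3/8 + 3/8*3/4) = [33/64, 21/32) <- contains code 609/1024
  'c': [3/8 + 3/8*3/4, 3/8 + 3/8*1/1) = [21/32, 3/4)
  emit 'd', narrow to [33/64, 21/32)

Answer: 33/64 21/32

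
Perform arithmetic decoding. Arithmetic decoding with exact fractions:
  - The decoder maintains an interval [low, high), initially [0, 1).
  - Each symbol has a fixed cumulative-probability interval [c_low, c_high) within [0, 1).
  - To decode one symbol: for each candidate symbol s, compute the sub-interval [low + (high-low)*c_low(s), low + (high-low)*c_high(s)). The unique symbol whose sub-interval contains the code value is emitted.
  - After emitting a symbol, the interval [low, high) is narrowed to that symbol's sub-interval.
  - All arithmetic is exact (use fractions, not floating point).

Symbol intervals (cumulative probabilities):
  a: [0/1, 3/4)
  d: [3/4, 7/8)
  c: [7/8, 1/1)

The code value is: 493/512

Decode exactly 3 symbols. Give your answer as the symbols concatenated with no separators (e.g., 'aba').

Step 1: interval [0/1, 1/1), width = 1/1 - 0/1 = 1/1
  'a': [0/1 + 1/1*0/1, 0/1 + 1/1*3/4) = [0/1, 3/4)
  'd': [0/1 + 1/1*3/4, 0/1 + 1/1*7/8) = [3/4, 7/8)
  'c': [0/1 + 1/1*7/8, 0/1 + 1/1*1/1) = [7/8, 1/1) <- contains code 493/512
  emit 'c', narrow to [7/8, 1/1)
Step 2: interval [7/8, 1/1), width = 1/1 - 7/8 = 1/8
  'a': [7/8 + 1/8*0/1, 7/8 + 1/8*3/4) = [7/8, 31/32) <- contains code 493/512
  'd': [7/8 + 1/8*3/4, 7/8 + 1/8*7/8) = [31/32, 63/64)
  'c': [7/8 + 1/8*7/8, 7/8 + 1/8*1/1) = [63/64, 1/1)
  emit 'a', narrow to [7/8, 31/32)
Step 3: interval [7/8, 31/32), width = 31/32 - 7/8 = 3/32
  'a': [7/8 + 3/32*0/1, 7/8 + 3/32*3/4) = [7/8, 121/128)
  'd': [7/8 + 3/32*3/4, 7/8 + 3/32*7/8) = [121/128, 245/256)
  'c': [7/8 + 3/32*7/8, 7/8 + 3/32*1/1) = [245/256, 31/32) <- contains code 493/512
  emit 'c', narrow to [245/256, 31/32)

Answer: cac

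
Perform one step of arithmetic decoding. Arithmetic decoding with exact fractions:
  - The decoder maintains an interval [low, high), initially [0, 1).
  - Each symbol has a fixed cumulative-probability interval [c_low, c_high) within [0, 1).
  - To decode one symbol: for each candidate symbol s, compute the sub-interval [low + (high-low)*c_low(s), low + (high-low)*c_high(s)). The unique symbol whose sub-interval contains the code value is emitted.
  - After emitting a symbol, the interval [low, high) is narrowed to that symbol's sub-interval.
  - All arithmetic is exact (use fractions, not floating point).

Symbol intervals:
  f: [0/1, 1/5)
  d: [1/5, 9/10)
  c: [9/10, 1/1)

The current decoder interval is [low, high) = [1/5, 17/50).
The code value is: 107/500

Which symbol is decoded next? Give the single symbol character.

Answer: f

Derivation:
Interval width = high − low = 17/50 − 1/5 = 7/50
Scaled code = (code − low) / width = (107/500 − 1/5) / 7/50 = 1/10
  f: [0/1, 1/5) ← scaled code falls here ✓
  d: [1/5, 9/10) 
  c: [9/10, 1/1) 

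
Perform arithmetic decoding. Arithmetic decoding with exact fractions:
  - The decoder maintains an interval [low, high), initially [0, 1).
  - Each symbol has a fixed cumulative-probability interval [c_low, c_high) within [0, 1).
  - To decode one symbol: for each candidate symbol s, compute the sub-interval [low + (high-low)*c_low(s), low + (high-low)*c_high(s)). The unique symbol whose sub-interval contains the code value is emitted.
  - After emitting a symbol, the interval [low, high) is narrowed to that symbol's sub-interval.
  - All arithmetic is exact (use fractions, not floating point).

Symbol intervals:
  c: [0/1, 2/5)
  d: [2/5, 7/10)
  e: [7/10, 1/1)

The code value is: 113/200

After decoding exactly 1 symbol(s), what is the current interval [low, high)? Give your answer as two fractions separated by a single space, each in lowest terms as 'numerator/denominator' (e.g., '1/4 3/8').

Answer: 2/5 7/10

Derivation:
Step 1: interval [0/1, 1/1), width = 1/1 - 0/1 = 1/1
  'c': [0/1 + 1/1*0/1, 0/1 + 1/1*2/5) = [0/1, 2/5)
  'd': [0/1 + 1/1*2/5, 0/1 + 1/1*7/10) = [2/5, 7/10) <- contains code 113/200
  'e': [0/1 + 1/1*7/10, 0/1 + 1/1*1/1) = [7/10, 1/1)
  emit 'd', narrow to [2/5, 7/10)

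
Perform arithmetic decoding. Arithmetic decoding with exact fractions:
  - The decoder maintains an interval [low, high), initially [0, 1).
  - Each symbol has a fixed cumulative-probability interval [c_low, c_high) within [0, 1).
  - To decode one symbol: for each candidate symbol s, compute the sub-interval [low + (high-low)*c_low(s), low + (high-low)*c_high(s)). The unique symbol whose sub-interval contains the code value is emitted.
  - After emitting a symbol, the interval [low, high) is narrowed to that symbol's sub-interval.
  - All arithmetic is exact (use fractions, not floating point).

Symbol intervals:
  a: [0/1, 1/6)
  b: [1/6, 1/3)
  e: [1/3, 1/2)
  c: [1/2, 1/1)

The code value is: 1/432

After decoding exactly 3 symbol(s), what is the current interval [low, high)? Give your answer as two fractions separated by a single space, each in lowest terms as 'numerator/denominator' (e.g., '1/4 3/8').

Step 1: interval [0/1, 1/1), width = 1/1 - 0/1 = 1/1
  'a': [0/1 + 1/1*0/1, 0/1 + 1/1*1/6) = [0/1, 1/6) <- contains code 1/432
  'b': [0/1 + 1/1*1/6, 0/1 + 1/1*1/3) = [1/6, 1/3)
  'e': [0/1 + 1/1*1/3, 0/1 + 1/1*1/2) = [1/3, 1/2)
  'c': [0/1 + 1/1*1/2, 0/1 + 1/1*1/1) = [1/2, 1/1)
  emit 'a', narrow to [0/1, 1/6)
Step 2: interval [0/1, 1/6), width = 1/6 - 0/1 = 1/6
  'a': [0/1 + 1/6*0/1, 0/1 + 1/6*1/6) = [0/1, 1/36) <- contains code 1/432
  'b': [0/1 + 1/6*1/6, 0/1 + 1/6*1/3) = [1/36, 1/18)
  'e': [0/1 + 1/6*1/3, 0/1 + 1/6*1/2) = [1/18, 1/12)
  'c': [0/1 + 1/6*1/2, 0/1 + 1/6*1/1) = [1/12, 1/6)
  emit 'a', narrow to [0/1, 1/36)
Step 3: interval [0/1, 1/36), width = 1/36 - 0/1 = 1/36
  'a': [0/1 + 1/36*0/1, 0/1 + 1/36*1/6) = [0/1, 1/216) <- contains code 1/432
  'b': [0/1 + 1/36*1/6, 0/1 + 1/36*1/3) = [1/216, 1/108)
  'e': [0/1 + 1/36*1/3, 0/1 + 1/36*1/2) = [1/108, 1/72)
  'c': [0/1 + 1/36*1/2, 0/1 + 1/36*1/1) = [1/72, 1/36)
  emit 'a', narrow to [0/1, 1/216)

Answer: 0/1 1/216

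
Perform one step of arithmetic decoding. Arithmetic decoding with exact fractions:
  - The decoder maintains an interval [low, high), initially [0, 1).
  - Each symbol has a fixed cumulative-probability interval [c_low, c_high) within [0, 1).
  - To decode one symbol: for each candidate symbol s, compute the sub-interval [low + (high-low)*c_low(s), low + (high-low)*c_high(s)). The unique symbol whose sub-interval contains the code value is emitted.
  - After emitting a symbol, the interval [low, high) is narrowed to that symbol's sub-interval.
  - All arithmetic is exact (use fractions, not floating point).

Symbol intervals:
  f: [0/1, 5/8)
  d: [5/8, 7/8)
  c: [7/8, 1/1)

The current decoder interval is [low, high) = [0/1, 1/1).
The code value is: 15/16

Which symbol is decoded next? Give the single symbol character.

Interval width = high − low = 1/1 − 0/1 = 1/1
Scaled code = (code − low) / width = (15/16 − 0/1) / 1/1 = 15/16
  f: [0/1, 5/8) 
  d: [5/8, 7/8) 
  c: [7/8, 1/1) ← scaled code falls here ✓

Answer: c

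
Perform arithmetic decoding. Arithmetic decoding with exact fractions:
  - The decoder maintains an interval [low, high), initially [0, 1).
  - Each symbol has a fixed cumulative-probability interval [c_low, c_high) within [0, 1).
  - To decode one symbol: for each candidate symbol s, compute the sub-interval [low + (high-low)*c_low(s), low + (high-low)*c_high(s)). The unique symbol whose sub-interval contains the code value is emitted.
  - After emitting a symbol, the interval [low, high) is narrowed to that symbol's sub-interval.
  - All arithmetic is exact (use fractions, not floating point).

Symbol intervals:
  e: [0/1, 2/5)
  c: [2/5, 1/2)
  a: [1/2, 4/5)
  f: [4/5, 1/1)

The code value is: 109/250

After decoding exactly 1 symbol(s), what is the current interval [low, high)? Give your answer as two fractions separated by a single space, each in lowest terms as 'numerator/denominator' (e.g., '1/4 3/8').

Answer: 2/5 1/2

Derivation:
Step 1: interval [0/1, 1/1), width = 1/1 - 0/1 = 1/1
  'e': [0/1 + 1/1*0/1, 0/1 + 1/1*2/5) = [0/1, 2/5)
  'c': [0/1 + 1/1*2/5, 0/1 + 1/1*1/2) = [2/5, 1/2) <- contains code 109/250
  'a': [0/1 + 1/1*1/2, 0/1 + 1/1*4/5) = [1/2, 4/5)
  'f': [0/1 + 1/1*4/5, 0/1 + 1/1*1/1) = [4/5, 1/1)
  emit 'c', narrow to [2/5, 1/2)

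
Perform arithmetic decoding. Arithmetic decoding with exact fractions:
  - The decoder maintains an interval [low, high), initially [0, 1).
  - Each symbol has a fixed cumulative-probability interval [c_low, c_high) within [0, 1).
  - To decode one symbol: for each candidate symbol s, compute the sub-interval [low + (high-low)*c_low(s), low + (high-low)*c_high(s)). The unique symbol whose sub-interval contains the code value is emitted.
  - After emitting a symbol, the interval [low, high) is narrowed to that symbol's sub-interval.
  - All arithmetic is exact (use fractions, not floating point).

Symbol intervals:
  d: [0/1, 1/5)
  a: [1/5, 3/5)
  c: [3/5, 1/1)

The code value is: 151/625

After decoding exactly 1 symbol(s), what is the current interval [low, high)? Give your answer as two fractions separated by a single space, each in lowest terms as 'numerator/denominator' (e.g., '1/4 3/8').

Step 1: interval [0/1, 1/1), width = 1/1 - 0/1 = 1/1
  'd': [0/1 + 1/1*0/1, 0/1 + 1/1*1/5) = [0/1, 1/5)
  'a': [0/1 + 1/1*1/5, 0/1 + 1/1*3/5) = [1/5, 3/5) <- contains code 151/625
  'c': [0/1 + 1/1*3/5, 0/1 + 1/1*1/1) = [3/5, 1/1)
  emit 'a', narrow to [1/5, 3/5)

Answer: 1/5 3/5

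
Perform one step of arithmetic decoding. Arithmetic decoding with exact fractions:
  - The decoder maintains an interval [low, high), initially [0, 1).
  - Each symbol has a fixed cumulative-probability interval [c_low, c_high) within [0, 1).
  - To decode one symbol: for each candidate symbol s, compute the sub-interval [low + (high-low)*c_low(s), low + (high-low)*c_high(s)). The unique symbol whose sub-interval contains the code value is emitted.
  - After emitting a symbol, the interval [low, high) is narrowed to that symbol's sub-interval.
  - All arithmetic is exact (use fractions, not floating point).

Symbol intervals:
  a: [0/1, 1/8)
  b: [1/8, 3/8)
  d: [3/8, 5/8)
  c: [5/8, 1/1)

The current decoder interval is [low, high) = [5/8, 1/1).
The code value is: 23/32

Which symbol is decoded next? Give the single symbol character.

Answer: b

Derivation:
Interval width = high − low = 1/1 − 5/8 = 3/8
Scaled code = (code − low) / width = (23/32 − 5/8) / 3/8 = 1/4
  a: [0/1, 1/8) 
  b: [1/8, 3/8) ← scaled code falls here ✓
  d: [3/8, 5/8) 
  c: [5/8, 1/1) 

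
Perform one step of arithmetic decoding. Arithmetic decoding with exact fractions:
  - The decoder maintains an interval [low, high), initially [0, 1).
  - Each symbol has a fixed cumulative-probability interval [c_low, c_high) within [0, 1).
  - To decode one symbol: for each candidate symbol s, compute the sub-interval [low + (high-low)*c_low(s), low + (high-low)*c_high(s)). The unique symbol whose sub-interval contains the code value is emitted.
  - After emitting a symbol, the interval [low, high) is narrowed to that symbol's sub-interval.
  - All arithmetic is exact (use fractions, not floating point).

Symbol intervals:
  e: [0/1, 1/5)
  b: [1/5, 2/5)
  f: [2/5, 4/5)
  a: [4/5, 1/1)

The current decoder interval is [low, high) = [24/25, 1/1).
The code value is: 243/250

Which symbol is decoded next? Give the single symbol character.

Interval width = high − low = 1/1 − 24/25 = 1/25
Scaled code = (code − low) / width = (243/250 − 24/25) / 1/25 = 3/10
  e: [0/1, 1/5) 
  b: [1/5, 2/5) ← scaled code falls here ✓
  f: [2/5, 4/5) 
  a: [4/5, 1/1) 

Answer: b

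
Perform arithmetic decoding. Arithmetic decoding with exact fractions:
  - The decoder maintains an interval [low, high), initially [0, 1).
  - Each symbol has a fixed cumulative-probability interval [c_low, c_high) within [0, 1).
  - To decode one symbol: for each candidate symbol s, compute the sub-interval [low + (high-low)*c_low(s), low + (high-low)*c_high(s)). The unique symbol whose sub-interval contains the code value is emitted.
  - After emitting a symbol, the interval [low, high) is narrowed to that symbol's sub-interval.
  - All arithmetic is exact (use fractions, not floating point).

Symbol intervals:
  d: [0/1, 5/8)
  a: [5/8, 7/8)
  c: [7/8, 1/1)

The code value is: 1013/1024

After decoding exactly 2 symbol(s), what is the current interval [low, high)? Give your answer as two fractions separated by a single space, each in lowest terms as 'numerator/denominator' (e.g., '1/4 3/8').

Answer: 63/64 1/1

Derivation:
Step 1: interval [0/1, 1/1), width = 1/1 - 0/1 = 1/1
  'd': [0/1 + 1/1*0/1, 0/1 + 1/1*5/8) = [0/1, 5/8)
  'a': [0/1 + 1/1*5/8, 0/1 + 1/1*7/8) = [5/8, 7/8)
  'c': [0/1 + 1/1*7/8, 0/1 + 1/1*1/1) = [7/8, 1/1) <- contains code 1013/1024
  emit 'c', narrow to [7/8, 1/1)
Step 2: interval [7/8, 1/1), width = 1/1 - 7/8 = 1/8
  'd': [7/8 + 1/8*0/1, 7/8 + 1/8*5/8) = [7/8, 61/64)
  'a': [7/8 + 1/8*5/8, 7/8 + 1/8*7/8) = [61/64, 63/64)
  'c': [7/8 + 1/8*7/8, 7/8 + 1/8*1/1) = [63/64, 1/1) <- contains code 1013/1024
  emit 'c', narrow to [63/64, 1/1)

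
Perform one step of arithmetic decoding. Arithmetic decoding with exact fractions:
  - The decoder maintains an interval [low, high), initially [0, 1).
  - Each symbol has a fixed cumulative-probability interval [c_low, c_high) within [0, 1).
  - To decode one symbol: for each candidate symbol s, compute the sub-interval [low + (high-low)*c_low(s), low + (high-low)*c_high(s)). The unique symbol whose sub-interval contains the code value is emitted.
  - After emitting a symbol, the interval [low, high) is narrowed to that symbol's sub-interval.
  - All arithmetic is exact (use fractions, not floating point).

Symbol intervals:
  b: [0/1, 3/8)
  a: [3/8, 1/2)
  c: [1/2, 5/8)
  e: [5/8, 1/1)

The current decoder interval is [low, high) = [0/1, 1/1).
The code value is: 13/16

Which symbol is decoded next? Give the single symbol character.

Interval width = high − low = 1/1 − 0/1 = 1/1
Scaled code = (code − low) / width = (13/16 − 0/1) / 1/1 = 13/16
  b: [0/1, 3/8) 
  a: [3/8, 1/2) 
  c: [1/2, 5/8) 
  e: [5/8, 1/1) ← scaled code falls here ✓

Answer: e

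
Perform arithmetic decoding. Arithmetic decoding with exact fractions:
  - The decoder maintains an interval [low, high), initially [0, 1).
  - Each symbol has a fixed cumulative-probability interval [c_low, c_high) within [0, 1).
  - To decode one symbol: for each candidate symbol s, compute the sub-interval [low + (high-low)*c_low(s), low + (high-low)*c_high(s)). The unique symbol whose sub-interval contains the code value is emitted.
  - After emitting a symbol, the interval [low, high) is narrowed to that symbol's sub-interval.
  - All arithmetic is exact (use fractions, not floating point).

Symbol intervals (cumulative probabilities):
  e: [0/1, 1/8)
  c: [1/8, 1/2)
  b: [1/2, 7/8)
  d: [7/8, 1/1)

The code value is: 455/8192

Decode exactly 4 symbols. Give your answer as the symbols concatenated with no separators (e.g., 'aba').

Answer: ecbd

Derivation:
Step 1: interval [0/1, 1/1), width = 1/1 - 0/1 = 1/1
  'e': [0/1 + 1/1*0/1, 0/1 + 1/1*1/8) = [0/1, 1/8) <- contains code 455/8192
  'c': [0/1 + 1/1*1/8, 0/1 + 1/1*1/2) = [1/8, 1/2)
  'b': [0/1 + 1/1*1/2, 0/1 + 1/1*7/8) = [1/2, 7/8)
  'd': [0/1 + 1/1*7/8, 0/1 + 1/1*1/1) = [7/8, 1/1)
  emit 'e', narrow to [0/1, 1/8)
Step 2: interval [0/1, 1/8), width = 1/8 - 0/1 = 1/8
  'e': [0/1 + 1/8*0/1, 0/1 + 1/8*1/8) = [0/1, 1/64)
  'c': [0/1 + 1/8*1/8, 0/1 + 1/8*1/2) = [1/64, 1/16) <- contains code 455/8192
  'b': [0/1 + 1/8*1/2, 0/1 + 1/8*7/8) = [1/16, 7/64)
  'd': [0/1 + 1/8*7/8, 0/1 + 1/8*1/1) = [7/64, 1/8)
  emit 'c', narrow to [1/64, 1/16)
Step 3: interval [1/64, 1/16), width = 1/16 - 1/64 = 3/64
  'e': [1/64 + 3/64*0/1, 1/64 + 3/64*1/8) = [1/64, 11/512)
  'c': [1/64 + 3/64*1/8, 1/64 + 3/64*1/2) = [11/512, 5/128)
  'b': [1/64 + 3/64*1/2, 1/64 + 3/64*7/8) = [5/128, 29/512) <- contains code 455/8192
  'd': [1/64 + 3/64*7/8, 1/64 + 3/64*1/1) = [29/512, 1/16)
  emit 'b', narrow to [5/128, 29/512)
Step 4: interval [5/128, 29/512), width = 29/512 - 5/128 = 9/512
  'e': [5/128 + 9/512*0/1, 5/128 + 9/512*1/8) = [5/128, 169/4096)
  'c': [5/128 + 9/512*1/8, 5/128 + 9/512*1/2) = [169/4096, 49/1024)
  'b': [5/128 + 9/512*1/2, 5/128 + 9/512*7/8) = [49/1024, 223/4096)
  'd': [5/128 + 9/512*7/8, 5/128 + 9/512*1/1) = [223/4096, 29/512) <- contains code 455/8192
  emit 'd', narrow to [223/4096, 29/512)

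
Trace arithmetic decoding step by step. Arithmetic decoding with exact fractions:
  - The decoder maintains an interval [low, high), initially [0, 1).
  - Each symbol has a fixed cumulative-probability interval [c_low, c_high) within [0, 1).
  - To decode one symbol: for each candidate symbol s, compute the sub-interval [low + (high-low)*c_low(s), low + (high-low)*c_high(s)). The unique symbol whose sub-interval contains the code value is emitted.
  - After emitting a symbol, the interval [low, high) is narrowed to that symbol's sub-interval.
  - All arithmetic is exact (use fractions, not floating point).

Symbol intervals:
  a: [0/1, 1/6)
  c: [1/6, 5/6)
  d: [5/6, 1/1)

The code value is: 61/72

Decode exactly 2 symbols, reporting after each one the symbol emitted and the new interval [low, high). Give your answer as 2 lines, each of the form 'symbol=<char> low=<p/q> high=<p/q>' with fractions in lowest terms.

Step 1: interval [0/1, 1/1), width = 1/1 - 0/1 = 1/1
  'a': [0/1 + 1/1*0/1, 0/1 + 1/1*1/6) = [0/1, 1/6)
  'c': [0/1 + 1/1*1/6, 0/1 + 1/1*5/6) = [1/6, 5/6)
  'd': [0/1 + 1/1*5/6, 0/1 + 1/1*1/1) = [5/6, 1/1) <- contains code 61/72
  emit 'd', narrow to [5/6, 1/1)
Step 2: interval [5/6, 1/1), width = 1/1 - 5/6 = 1/6
  'a': [5/6 + 1/6*0/1, 5/6 + 1/6*1/6) = [5/6, 31/36) <- contains code 61/72
  'c': [5/6 + 1/6*1/6, 5/6 + 1/6*5/6) = [31/36, 35/36)
  'd': [5/6 + 1/6*5/6, 5/6 + 1/6*1/1) = [35/36, 1/1)
  emit 'a', narrow to [5/6, 31/36)

Answer: symbol=d low=5/6 high=1/1
symbol=a low=5/6 high=31/36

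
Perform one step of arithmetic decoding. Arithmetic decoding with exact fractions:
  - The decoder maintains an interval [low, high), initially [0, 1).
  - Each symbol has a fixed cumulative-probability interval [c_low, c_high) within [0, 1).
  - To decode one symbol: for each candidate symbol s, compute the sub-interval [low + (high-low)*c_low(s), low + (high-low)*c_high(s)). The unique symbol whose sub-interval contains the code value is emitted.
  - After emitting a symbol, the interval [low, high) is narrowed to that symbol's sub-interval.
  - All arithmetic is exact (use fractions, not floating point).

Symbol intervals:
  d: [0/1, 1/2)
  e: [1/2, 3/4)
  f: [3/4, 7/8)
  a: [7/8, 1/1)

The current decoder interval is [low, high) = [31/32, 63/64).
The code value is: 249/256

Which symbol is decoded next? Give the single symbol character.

Answer: d

Derivation:
Interval width = high − low = 63/64 − 31/32 = 1/64
Scaled code = (code − low) / width = (249/256 − 31/32) / 1/64 = 1/4
  d: [0/1, 1/2) ← scaled code falls here ✓
  e: [1/2, 3/4) 
  f: [3/4, 7/8) 
  a: [7/8, 1/1) 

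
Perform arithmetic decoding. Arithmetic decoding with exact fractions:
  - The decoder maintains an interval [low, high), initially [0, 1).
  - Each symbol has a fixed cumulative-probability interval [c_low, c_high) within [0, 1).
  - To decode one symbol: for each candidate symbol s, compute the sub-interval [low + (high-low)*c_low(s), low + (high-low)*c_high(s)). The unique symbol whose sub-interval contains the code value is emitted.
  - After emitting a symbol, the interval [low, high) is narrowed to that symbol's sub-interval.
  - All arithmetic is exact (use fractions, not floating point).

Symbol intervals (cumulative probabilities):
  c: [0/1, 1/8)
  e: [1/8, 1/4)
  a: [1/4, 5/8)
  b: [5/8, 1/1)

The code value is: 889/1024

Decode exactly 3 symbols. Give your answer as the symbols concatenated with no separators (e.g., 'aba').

Step 1: interval [0/1, 1/1), width = 1/1 - 0/1 = 1/1
  'c': [0/1 + 1/1*0/1, 0/1 + 1/1*1/8) = [0/1, 1/8)
  'e': [0/1 + 1/1*1/8, 0/1 + 1/1*1/4) = [1/8, 1/4)
  'a': [0/1 + 1/1*1/4, 0/1 + 1/1*5/8) = [1/4, 5/8)
  'b': [0/1 + 1/1*5/8, 0/1 + 1/1*1/1) = [5/8, 1/1) <- contains code 889/1024
  emit 'b', narrow to [5/8, 1/1)
Step 2: interval [5/8, 1/1), width = 1/1 - 5/8 = 3/8
  'c': [5/8 + 3/8*0/1, 5/8 + 3/8*1/8) = [5/8, 43/64)
  'e': [5/8 + 3/8*1/8, 5/8 + 3/8*1/4) = [43/64, 23/32)
  'a': [5/8 + 3/8*1/4, 5/8 + 3/8*5/8) = [23/32, 55/64)
  'b': [5/8 + 3/8*5/8, 5/8 + 3/8*1/1) = [55/64, 1/1) <- contains code 889/1024
  emit 'b', narrow to [55/64, 1/1)
Step 3: interval [55/64, 1/1), width = 1/1 - 55/64 = 9/64
  'c': [55/64 + 9/64*0/1, 55/64 + 9/64*1/8) = [55/64, 449/512) <- contains code 889/1024
  'e': [55/64 + 9/64*1/8, 55/64 + 9/64*1/4) = [449/512, 229/256)
  'a': [55/64 + 9/64*1/4, 55/64 + 9/64*5/8) = [229/256, 485/512)
  'b': [55/64 + 9/64*5/8, 55/64 + 9/64*1/1) = [485/512, 1/1)
  emit 'c', narrow to [55/64, 449/512)

Answer: bbc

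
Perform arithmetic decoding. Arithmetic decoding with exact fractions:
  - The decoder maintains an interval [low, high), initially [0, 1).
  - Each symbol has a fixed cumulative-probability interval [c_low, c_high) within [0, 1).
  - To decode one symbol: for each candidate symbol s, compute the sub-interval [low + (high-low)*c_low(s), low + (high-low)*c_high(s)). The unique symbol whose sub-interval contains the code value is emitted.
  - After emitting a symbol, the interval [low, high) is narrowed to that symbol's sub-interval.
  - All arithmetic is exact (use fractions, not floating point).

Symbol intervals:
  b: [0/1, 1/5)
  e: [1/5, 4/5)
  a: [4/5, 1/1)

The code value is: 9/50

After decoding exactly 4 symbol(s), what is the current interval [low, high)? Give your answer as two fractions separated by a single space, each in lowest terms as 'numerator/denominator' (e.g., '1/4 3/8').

Answer: 108/625 117/625

Derivation:
Step 1: interval [0/1, 1/1), width = 1/1 - 0/1 = 1/1
  'b': [0/1 + 1/1*0/1, 0/1 + 1/1*1/5) = [0/1, 1/5) <- contains code 9/50
  'e': [0/1 + 1/1*1/5, 0/1 + 1/1*4/5) = [1/5, 4/5)
  'a': [0/1 + 1/1*4/5, 0/1 + 1/1*1/1) = [4/5, 1/1)
  emit 'b', narrow to [0/1, 1/5)
Step 2: interval [0/1, 1/5), width = 1/5 - 0/1 = 1/5
  'b': [0/1 + 1/5*0/1, 0/1 + 1/5*1/5) = [0/1, 1/25)
  'e': [0/1 + 1/5*1/5, 0/1 + 1/5*4/5) = [1/25, 4/25)
  'a': [0/1 + 1/5*4/5, 0/1 + 1/5*1/1) = [4/25, 1/5) <- contains code 9/50
  emit 'a', narrow to [4/25, 1/5)
Step 3: interval [4/25, 1/5), width = 1/5 - 4/25 = 1/25
  'b': [4/25 + 1/25*0/1, 4/25 + 1/25*1/5) = [4/25, 21/125)
  'e': [4/25 + 1/25*1/5, 4/25 + 1/25*4/5) = [21/125, 24/125) <- contains code 9/50
  'a': [4/25 + 1/25*4/5, 4/25 + 1/25*1/1) = [24/125, 1/5)
  emit 'e', narrow to [21/125, 24/125)
Step 4: interval [21/125, 24/125), width = 24/125 - 21/125 = 3/125
  'b': [21/125 + 3/125*0/1, 21/125 + 3/125*1/5) = [21/125, 108/625)
  'e': [21/125 + 3/125*1/5, 21/125 + 3/125*4/5) = [108/625, 117/625) <- contains code 9/50
  'a': [21/125 + 3/125*4/5, 21/125 + 3/125*1/1) = [117/625, 24/125)
  emit 'e', narrow to [108/625, 117/625)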